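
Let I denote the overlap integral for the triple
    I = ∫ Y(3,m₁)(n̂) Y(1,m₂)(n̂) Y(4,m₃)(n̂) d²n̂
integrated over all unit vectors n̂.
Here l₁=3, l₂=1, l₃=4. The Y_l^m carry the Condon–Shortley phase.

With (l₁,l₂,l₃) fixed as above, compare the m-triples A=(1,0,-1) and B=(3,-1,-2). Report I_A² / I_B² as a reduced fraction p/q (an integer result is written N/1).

Shared (l₁,l₂,l₃)=(3,1,4): N and (l;000)² cancel in I_A²/I_B².
A: Δ = 0!·6!·2!/9! = 1/252; Racah Σ t=0..0: t=0:+1/48 = 1/48; ⇒ 3j(3 1 4; 1 0 -1)² = 5/84, sgn -1
B: Δ = 0!·6!·2!/9! = 1/252; Racah Σ t=0..0: t=0:+1/1440 = 1/1440; ⇒ 3j(3 1 4; 3 -1 -2)² = 1/252, sgn +1
I_A²/I_B² = (5/84)/(1/252) = 15/1

15/1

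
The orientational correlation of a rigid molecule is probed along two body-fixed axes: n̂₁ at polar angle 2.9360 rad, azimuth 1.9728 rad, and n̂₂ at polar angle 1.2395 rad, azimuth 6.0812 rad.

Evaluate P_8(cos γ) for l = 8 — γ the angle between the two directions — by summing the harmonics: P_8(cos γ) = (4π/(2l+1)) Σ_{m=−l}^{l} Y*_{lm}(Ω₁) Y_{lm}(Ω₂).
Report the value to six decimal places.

-0.233179

Summing Y*_{l m}(θ₁,φ₁)·Y_{l m}(θ₂,φ₂) over m ∈ [−8, 8]; prefactor 4π/(2·8+1) = 0.739198:
  m=-8: Y*=-0.00000 - 0.00000j  Y=-0.01485 + 0.32920j  product 0.00000 - 0.00000j
  m=-7: Y*=-0.00001 - 0.00003j  Y=0.07085 + 0.44784j  product 0.00001 - 0.00001j
  m=-6: Y*=0.00027 - 0.00024j  Y=0.05549 + 0.14792j  product 0.00005 + 0.00003j
  m=-5: Y*=0.00291 + 0.00137j  Y=-0.15031 - 0.23929j  product -0.00011 - 0.00090j
  m=-4: Y*=-0.00078 + 0.02101j  Y=-0.19125 - 0.20007j  product 0.00435 - 0.00386j
  m=-3: Y*=-0.09447 + 0.03608j  Y=0.13541 + 0.09383j  product -0.01618 - 0.00398j
  m=-2: Y*=-0.23458 - 0.24348j  Y=0.28114 + 0.12018j  product -0.03669 - 0.09664j
  m=-1: Y*=0.26486 - 0.62296j  Y=-0.10746 - 0.02200j  product -0.04217 + 0.06111j
  m=+0: Y*=0.43172 + 0.00000j  Y=-0.31036 + 0.00000j  product -0.13399 + 0.00000j
  m=+1: Y*=-0.26486 - 0.62296j  Y=0.10746 - 0.02200j  product -0.04217 - 0.06111j
  m=+2: Y*=-0.23458 + 0.24348j  Y=0.28114 - 0.12018j  product -0.03669 + 0.09664j
  m=+3: Y*=0.09447 + 0.03608j  Y=-0.13541 + 0.09383j  product -0.01618 + 0.00398j
  m=+4: Y*=-0.00078 - 0.02101j  Y=-0.19125 + 0.20007j  product 0.00435 + 0.00386j
  m=+5: Y*=-0.00291 + 0.00137j  Y=0.15031 - 0.23929j  product -0.00011 + 0.00090j
  m=+6: Y*=0.00027 + 0.00024j  Y=0.05549 - 0.14792j  product 0.00005 - 0.00003j
  m=+7: Y*=0.00001 - 0.00003j  Y=-0.07085 + 0.44784j  product 0.00001 + 0.00001j
  m=+8: Y*=-0.00000 + 0.00000j  Y=-0.01485 - 0.32920j  product 0.00000 + 0.00000j
Accumulated sum -0.31545 - 0.00000j; after 4π/(2l+1) scaling, -0.23318 - 0.00000j ⇒ P_8 = -0.233179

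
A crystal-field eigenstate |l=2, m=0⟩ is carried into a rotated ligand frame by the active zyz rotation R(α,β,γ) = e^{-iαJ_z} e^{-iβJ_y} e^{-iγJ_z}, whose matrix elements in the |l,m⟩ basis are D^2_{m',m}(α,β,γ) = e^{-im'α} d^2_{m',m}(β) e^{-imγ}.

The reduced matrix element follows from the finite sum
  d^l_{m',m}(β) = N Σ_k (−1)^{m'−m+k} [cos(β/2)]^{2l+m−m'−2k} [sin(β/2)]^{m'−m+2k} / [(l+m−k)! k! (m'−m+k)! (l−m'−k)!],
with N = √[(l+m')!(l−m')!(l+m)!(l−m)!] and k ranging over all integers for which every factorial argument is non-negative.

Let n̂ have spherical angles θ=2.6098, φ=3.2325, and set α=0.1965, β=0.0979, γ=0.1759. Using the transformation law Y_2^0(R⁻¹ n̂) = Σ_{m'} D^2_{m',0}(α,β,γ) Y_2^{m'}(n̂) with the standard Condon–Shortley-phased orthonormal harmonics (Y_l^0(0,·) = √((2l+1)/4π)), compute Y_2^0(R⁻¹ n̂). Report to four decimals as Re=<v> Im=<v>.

Need the full column D^2_{m',0} for m'=−2..2 at α=0.1965, β=0.0979, γ=0.1759.
cos(β/2)=0.998802, sin(β/2)=0.048930
d^2_{-2,0}: single k=2 term ⇒ +0.005851;  D = +0.005404+0.002241i
d^2_{-1,0}: k∈[1..2] ⇒ +0.119424 -0.000287 = +0.119138;  D = +0.116845+0.023260i
d^2_{0,0}: k∈[0..2] ⇒ +0.995217 -0.009554 +0.000006 = +0.985669;  D = +0.985669+0.000000i
d^2_{1,0}: k∈[0..1] ⇒ -0.119424 +0.000287 = -0.119138;  D = -0.116845+0.023260i
d^2_{2,0}: single k=0 term ⇒ +0.005851;  D = +0.005404-0.002241i
Y_2^{m'}(θ=2.6098,φ=3.2325) and Σ D·Y over m':
  (+0.0054+0.0022i)·(+0.0977-0.0180i)  (+0.1168+0.0233i)·(+0.3362-0.0307i)  (+0.9857+0.0000i)·(+0.3875+0.0000i)  (-0.1168+0.0233i)·(-0.3362-0.0307i)  (+0.0054-0.0022i)·(+0.0977+0.0180i)
Y_2^0(R⁻¹ n̂) = +0.463081-0.000000i

Re=0.4631 Im=0.0000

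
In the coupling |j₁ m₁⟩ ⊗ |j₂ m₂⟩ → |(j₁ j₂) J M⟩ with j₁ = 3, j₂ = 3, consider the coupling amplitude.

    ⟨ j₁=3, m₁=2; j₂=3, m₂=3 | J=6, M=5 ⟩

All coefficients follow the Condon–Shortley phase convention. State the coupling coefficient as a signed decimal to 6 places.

+√(1/2) = +0.707107

triangle: 0!*6!*6!/13! = 518400/6227020800
(j±m)!: 5!*1!*6!*0!*11!*1! = 3448811520000
prefactor² = (2J+1)*Δ*N² = 3732480000
  k=0: +1/(0!*0!*1!*6!*5!*0!) = 1/86400
Σ = 1/86400  ⇒  CG² = 3732480000*(1/86400)² = 1/2
CG = +√(1/2) = +0.707107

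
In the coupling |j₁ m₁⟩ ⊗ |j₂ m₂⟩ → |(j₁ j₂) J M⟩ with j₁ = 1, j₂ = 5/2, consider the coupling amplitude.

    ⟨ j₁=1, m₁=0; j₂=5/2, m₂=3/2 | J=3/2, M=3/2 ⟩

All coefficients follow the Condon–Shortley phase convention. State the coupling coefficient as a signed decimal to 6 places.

−√(4/15) = -0.516398

√[4·2!0!3!/6! · 1!1!4!1!3!0!] = √(48/5)
  +(−1)^1/∏(1,1,0,3,0,0)! = -1/6  (running -1/6)
⟨..|..⟩ = √(48/5)·(-1/6) = -0.516398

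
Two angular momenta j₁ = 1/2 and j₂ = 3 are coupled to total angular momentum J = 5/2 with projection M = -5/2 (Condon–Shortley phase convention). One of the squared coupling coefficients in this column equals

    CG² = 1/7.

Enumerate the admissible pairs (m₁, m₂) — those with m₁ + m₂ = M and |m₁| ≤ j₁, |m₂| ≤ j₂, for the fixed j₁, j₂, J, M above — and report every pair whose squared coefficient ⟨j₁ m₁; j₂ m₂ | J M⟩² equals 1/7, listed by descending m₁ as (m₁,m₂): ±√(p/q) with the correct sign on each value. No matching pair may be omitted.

(-1/2,-2): −√(1/7)

Admissible pairs with m₁+m₂ = M = -5/2: (-1/2,-2), (1/2,-3)
  (m₁,m₂)=(1/2,-3): CG² = 6/7, CG = +√(6/7)
  (m₁,m₂)=(-1/2,-2): CG² = 1/7, CG = −√(1/7)   ← matches the target
Pairs with CG² = 1/7: (-1/2,-2): −√(1/7)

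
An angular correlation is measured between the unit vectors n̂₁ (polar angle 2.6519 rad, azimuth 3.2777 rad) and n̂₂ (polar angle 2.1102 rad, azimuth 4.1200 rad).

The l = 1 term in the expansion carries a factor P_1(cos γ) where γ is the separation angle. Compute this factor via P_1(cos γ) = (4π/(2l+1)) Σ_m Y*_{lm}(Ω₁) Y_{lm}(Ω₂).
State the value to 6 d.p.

0.721939

Summing Y*_{l m}(θ₁,φ₁)·Y_{l m}(θ₂,φ₂) over m ∈ [−1, 1]; prefactor 4π/(2·1+1) = 4.188790:
  term(m=-1) = (0.032071, -0.035945)   from Y*(Ω₁)=(-0.161002, -0.022050), Y(Ω₂)=(-0.165515, 0.245929)
  term(m=+0) = (0.108208, 0.000000)   from Y*(Ω₁)=(-0.431181, -0.000000), Y(Ω₂)=(-0.250958, 0.000000)
  term(m=+1) = (0.032071, 0.035945)   from Y*(Ω₁)=(0.161002, -0.022050), Y(Ω₂)=(0.165515, 0.245929)
Σ over m = (0.172350, 0.000000); ×(4π/3) → (0.721939, 0.000000). Real part: 0.721939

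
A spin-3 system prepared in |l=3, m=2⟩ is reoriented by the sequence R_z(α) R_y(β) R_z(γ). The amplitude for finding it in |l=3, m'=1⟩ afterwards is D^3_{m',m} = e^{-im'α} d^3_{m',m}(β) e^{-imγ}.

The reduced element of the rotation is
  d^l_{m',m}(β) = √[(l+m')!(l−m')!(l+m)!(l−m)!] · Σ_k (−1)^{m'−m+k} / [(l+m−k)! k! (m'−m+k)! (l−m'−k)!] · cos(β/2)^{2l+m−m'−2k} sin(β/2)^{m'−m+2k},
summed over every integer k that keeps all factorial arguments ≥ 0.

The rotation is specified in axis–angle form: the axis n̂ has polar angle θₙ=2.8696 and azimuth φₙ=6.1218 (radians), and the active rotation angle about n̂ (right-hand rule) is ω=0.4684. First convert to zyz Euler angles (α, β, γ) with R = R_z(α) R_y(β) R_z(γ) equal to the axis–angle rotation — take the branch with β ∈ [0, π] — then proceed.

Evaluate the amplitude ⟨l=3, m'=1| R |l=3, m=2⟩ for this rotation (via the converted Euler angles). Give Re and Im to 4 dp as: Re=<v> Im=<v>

Axis–angle → zyz. n̂ = (sinθₙcosφₙ, sinθₙsinφₙ, cosθₙ) = (+0.265160, -0.043168, -0.963237), ω = 0.4684.
R = I cosω + sinω [n̂]ₓ + (1−cosω) n̂n̂ᵀ gives
  R = [+0.899865, +0.433630, -0.046999; -0.436095, +0.892492, -0.115230; -0.008021, +0.124188, +0.992226]
β = atan2(√(R₁₃²+R₂₃²), R₃₃) = 0.124770; α = atan2(R₂₃, R₁₃) mod 2π = 4.325118; γ = atan2(R₃₂, −R₃₁) mod 2π = 1.506296
Split into d^3_{1,2}(β=0.1248) × two z-phases.
With c≡cos(β/2)=0.998055 and s≡sin(β/2)=0.062345, N=[24·2·120·1]^{1/2}=75.894664
Admissible k: 1..2 (factorial args all ≥0)
  k=1: (−1)^0·75.8947/(24)·0.9981^5·0.0623^1 = +0.195241
  k=2: (−1)^1·75.8947/(12)·0.9981^3·0.0623^3 = -0.001524
d^3_{1,2}(0.1248) = +0.195241 -0.001524 = +0.193717
Phases: e^{-i·(1)·4.3251}=-0.377663+0.925943i, e^{-i·(2)·1.5063}=-0.991691-0.128643i ⇒ D=+0.095627-0.168469i

Re=0.0956 Im=-0.1685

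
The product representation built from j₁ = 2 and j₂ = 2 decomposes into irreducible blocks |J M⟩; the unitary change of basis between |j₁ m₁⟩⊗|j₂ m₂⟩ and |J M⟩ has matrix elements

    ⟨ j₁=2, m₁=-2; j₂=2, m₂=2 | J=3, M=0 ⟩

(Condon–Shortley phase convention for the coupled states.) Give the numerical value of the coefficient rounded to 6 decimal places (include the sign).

triangle: 1!·3!·3!/8! = 36/40320
(j±m)!: 0!·4!·4!·0!·3!·3! = 20736
prefactor² = (2J+1)·Δ·N² = 648/5
  k=1: −1/(1!·0!·3!·3!·0!·0!) = -1/36
Σ = -1/36  ⇒  CG² = 648/5·(-1/36)² = 1/10
CG = −√(1/10) = -0.316228

−√(1/10) ≈ -0.316228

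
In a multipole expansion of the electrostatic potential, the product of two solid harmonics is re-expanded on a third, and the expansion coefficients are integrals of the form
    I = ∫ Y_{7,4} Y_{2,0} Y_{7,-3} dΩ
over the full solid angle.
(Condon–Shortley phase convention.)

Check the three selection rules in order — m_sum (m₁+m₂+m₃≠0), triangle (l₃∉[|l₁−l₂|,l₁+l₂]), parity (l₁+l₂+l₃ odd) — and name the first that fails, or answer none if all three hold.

m_sum

m₁+m₂+m₃ = 4 + 0 − 3 = 1  ✗
triangle: |7−2|=5 ≤ l₃=7 ≤ 7+2=9
parity: l₁+l₂+l₃ = 16 is even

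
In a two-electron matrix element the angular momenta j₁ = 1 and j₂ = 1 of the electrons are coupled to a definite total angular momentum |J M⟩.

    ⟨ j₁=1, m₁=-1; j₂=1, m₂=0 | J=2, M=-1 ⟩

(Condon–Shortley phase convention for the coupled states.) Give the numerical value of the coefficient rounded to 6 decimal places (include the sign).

triangle: 0!×2!×2!/5! = 4/120
(j±m)!: 0!×2!×1!×1!×1!×3! = 12
prefactor² = (2J+1)×Δ×N² = 2
  k=0: +1/(0!×0!×2!×1!×0!×1!) = 1/2
Σ = 1/2  ⇒  CG² = 2×(1/2)² = 1/2
CG = +√(1/2) = +0.707107

+√(1/2) = +0.707107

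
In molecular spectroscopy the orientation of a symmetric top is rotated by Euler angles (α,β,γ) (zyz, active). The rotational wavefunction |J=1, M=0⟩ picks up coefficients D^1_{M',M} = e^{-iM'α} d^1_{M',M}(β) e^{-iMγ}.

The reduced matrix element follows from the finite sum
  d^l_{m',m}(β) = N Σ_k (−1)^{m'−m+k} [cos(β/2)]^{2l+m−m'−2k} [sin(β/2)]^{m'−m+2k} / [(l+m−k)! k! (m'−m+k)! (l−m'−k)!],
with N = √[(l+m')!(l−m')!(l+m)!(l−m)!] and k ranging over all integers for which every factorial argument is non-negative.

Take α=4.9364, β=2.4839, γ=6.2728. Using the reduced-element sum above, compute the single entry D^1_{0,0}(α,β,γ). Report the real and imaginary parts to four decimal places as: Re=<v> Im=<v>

Re=-0.7914 Im=0.0000

Split into d^1_{0,0}(β=2.4839) × two z-phases.
With c≡cos(β/2)=0.322951 and s≡sin(β/2)=0.946416, N=[1·1·1·1]^{1/2}=1.000000
The bounds max(0,m−m')=0 and min(l+m,l−m')=1 give 2 terms
  k=0: (−1)^0·1.0000/(1)·0.3230^2·0.9464^0 = +0.104298
  k=1: (−1)^1·1.0000/(1)·0.3230^0·0.9464^2 = -0.895702
d^1_{0,0}(2.4839) = +0.104298 -0.895702 = -0.791405
D = (+1.000000+0.000000i)·(-0.791405)·(+1.000000+0.000000i) = -0.791405+0.000000i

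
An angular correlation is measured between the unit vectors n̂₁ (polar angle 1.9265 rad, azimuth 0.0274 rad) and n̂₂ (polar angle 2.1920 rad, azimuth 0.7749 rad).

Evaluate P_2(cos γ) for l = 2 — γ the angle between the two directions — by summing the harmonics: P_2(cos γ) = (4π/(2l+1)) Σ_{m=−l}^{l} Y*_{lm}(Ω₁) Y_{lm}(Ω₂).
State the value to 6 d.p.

Expand P_2 via completeness: Σ_{m} conj(Y_{2,m}) at Ω₁ times Y_{2,m} at Ω₂ —
  m=-2: (0.33892 + 0.01859j) × (0.00536 - 0.25537j) = 0.00657 - 0.08645j  (running Σ = 0.00657 - 0.08645j)
  m=-1: (-0.25210 - 0.00691j) × (-0.26124 + 0.25581j) = 0.06763 - 0.06269j  (running Σ = 0.07419 - 0.14914j)
  m=0: (-0.20064 + 0.00000j) × (0.00512 + 0.00000j) = -0.00103 + 0.00000j  (running Σ = 0.07317 - 0.14914j)
  m=1: (0.25210 - 0.00691j) × (0.26124 + 0.25581j) = 0.06763 + 0.06269j  (running Σ = 0.14079 - 0.08645j)
  m=2: (0.33892 - 0.01859j) × (0.00536 + 0.25537j) = 0.00657 + 0.08645j  (running Σ = 0.14736 + 0.00000j)
Total Σ_m = 0.14736 + 0.00000j. Multiply by 2.513274: 0.37035 + 0.00000j. P_2(cos γ) = 0.370353

0.370353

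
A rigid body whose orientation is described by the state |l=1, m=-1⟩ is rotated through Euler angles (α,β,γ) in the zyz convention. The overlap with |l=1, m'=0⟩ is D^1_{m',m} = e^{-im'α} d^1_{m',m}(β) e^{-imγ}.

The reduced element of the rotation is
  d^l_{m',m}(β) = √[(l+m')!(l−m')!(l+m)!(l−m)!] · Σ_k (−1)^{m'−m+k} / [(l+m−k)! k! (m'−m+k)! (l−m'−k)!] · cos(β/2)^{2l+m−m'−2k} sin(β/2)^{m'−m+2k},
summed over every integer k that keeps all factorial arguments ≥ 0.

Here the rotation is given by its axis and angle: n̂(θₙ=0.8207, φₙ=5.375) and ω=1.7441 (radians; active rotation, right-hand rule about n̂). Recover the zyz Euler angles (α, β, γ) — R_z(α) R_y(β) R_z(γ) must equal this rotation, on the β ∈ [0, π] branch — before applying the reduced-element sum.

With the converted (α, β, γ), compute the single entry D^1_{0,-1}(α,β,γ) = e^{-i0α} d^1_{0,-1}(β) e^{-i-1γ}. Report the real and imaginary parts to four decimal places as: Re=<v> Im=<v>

Re=0.6561 Im=0.0125

Axis–angle → zyz. n̂ = (sinθₙcosφₙ, sinθₙsinφₙ, cosθₙ) = (+0.450078, -0.576803, +0.681709), ω = 1.7441.
R = I cosω + sinω [n̂]ₓ + (1−cosω) n̂n̂ᵀ gives
  R = [+0.065064, -0.975870, -0.208433; +0.367125, +0.217635, -0.904353; +0.927893, -0.017681, +0.372426]
β = atan2(√(R₁₃²+R₂₃²), R₃₃) = 1.189174; α = atan2(R₂₃, R₁₃) mod 2π = 4.485867; γ = atan2(R₃₂, −R₃₁) mod 2π = 3.160645
Split into d^1_{0,-1}(β=1.1892) × two z-phases.
c=cos(1.189174/2)=0.828380, s=sin(1.189174/2)=0.560167; N=√[1·1·1·2]=1.414214
k: max(0,(-1)−(0))=0 … min(1+(-1),1−(0))=0
  k=0: (−1)^1·1.4142/(1)·0.8284^1·0.5602^1 = -0.656239
d^1_{0,-1}(1.1892) = -0.656239
Attach z-rotation phases: D = e^{-i(0)(4.4859)}·(-0.656239)·e^{-i(-1)(3.1606)} = +0.656120+0.012502i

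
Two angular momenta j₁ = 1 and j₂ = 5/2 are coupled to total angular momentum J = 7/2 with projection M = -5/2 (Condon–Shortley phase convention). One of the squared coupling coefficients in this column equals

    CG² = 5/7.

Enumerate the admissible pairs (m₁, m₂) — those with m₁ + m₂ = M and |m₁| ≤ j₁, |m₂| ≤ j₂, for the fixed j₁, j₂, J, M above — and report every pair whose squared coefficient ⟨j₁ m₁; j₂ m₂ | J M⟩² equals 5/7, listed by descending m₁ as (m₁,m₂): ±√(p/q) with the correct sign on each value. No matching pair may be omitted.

(-1,-3/2): +√(5/7)

Admissible pairs with m₁+m₂ = M = -5/2: (-1,-3/2), (0,-5/2)
  (m₁,m₂)=(0,-5/2): CG² = 2/7, CG = +√(2/7)
  (m₁,m₂)=(-1,-3/2): CG² = 5/7, CG = +√(5/7)   ← matches the target
Pairs with CG² = 5/7: (-1,-3/2): +√(5/7)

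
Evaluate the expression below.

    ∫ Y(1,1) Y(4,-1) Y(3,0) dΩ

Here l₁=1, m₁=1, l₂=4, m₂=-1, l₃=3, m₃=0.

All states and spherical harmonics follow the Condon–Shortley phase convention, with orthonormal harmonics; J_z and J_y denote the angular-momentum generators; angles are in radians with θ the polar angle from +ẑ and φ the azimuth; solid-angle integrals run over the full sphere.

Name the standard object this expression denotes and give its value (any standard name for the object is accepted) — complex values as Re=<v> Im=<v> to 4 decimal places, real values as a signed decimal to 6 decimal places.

This is a Gaunt coefficient — the integral of a triple product of spherical harmonics over the sphere.
Rules hold: Σm=0, L=8 even, 3≤3≤5.
N = 3·9·7 = 189
Δ = 2!·0!·6!/9! = 1/252
Racah Σ t=1..1: t=1:−1/36 = -1/36
⇒ 3j(1 4 3; 0 0 0)² = 4/63, sgn +1
Racah Σ t=0..0: t=0:+1/72 = 1/72
⇒ 3j(1 4 3; 1 -1 0)² = 5/126, sgn -1
4πI² = N·(3j₀)²·(3jₘ)² = 10/21
I = -1·√(0.47619/4π) = -0.19466390

Gaunt coefficient, -0.194664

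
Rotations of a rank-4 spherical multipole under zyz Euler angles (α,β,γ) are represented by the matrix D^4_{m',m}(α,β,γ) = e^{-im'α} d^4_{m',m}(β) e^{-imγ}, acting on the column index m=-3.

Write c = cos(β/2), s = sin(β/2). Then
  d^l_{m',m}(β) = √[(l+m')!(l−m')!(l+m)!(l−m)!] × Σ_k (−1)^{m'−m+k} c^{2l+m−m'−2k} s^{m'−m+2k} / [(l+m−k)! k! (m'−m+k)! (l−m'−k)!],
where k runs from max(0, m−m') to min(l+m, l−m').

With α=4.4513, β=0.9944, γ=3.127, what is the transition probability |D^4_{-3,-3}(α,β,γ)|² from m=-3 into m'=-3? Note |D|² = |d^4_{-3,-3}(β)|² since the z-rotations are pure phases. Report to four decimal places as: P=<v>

P=0.1429

Split into d^4_{-3,-3}(β=0.9944) × two z-phases.
With c≡cos(β/2)=0.878922 and s≡sin(β/2)=0.476966, N=[1·5040·1·5040]^{1/2}=5040.000000
k: max(0,(-3)−(-3))=0 … min(4+(-3),4−(-3))=1
  k=0: (−1)^0·5040.0000/(5040)·0.8789^8·0.4770^0 = +0.356124
  k=1: (−1)^1·5040.0000/(720)·0.8789^6·0.4770^2 = -0.734132
d^4_{-3,-3}(0.9944) = +0.356124 -0.734132 = -0.378009
|D^4_{-3,-3}|² = |d^4_{-3,-3}(β)|² = (-0.378009)² = 0.142890 (the z-rotation phases have unit modulus)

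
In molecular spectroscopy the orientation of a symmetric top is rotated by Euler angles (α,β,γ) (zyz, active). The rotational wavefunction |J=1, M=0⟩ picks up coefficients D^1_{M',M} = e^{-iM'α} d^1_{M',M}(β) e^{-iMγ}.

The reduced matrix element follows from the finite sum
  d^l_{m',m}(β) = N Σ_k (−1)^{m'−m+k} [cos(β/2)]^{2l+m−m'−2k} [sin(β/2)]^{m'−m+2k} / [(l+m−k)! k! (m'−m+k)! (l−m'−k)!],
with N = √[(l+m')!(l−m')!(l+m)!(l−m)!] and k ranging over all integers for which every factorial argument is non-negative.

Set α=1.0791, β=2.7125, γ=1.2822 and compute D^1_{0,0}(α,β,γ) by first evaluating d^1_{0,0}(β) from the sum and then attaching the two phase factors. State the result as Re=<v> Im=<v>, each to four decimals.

Re=-0.9093 Im=0.0000

D^1_{0,0}(1.0791,2.7125,1.2822) = e^{-i·0·1.0791}·d^1_{0,0}(2.7125)·e^{-i·0·1.2822}. Compute d first:
Half-angle: c=0.212904, s=0.977073. N=√(1·1·1·1)=1.000000
k∈{0,1} keeps every argument non-negative
  k=0: (−1)^0·1.0000/(1)·0.2129^2·0.9771^0 = +0.045328
  k=1: (−1)^1·1.0000/(1)·0.2129^0·0.9771^2 = -0.954672
d^1_{0,0}(2.7125) = +0.045328 -0.954672 = -0.909344
D = (+1.000000+0.000000i)·(-0.909344)·(+1.000000+0.000000i) = -0.909344+0.000000i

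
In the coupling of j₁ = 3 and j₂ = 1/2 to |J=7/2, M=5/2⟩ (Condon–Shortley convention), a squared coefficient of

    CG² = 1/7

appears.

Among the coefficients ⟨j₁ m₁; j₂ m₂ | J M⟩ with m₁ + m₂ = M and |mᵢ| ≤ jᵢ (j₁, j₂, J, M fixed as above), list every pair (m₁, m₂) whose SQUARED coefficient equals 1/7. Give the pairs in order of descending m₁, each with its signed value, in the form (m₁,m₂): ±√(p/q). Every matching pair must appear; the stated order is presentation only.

Admissible pairs with m₁+m₂ = M = 5/2: (2,1/2), (3,-1/2)
  (m₁,m₂)=(3,-1/2): CG² = 1/7, CG = +√(1/7)   ← matches the target
  (m₁,m₂)=(2,1/2): CG² = 6/7, CG = +√(6/7)
Pairs with CG² = 1/7: (3,-1/2): +√(1/7)

(3,-1/2): +√(1/7)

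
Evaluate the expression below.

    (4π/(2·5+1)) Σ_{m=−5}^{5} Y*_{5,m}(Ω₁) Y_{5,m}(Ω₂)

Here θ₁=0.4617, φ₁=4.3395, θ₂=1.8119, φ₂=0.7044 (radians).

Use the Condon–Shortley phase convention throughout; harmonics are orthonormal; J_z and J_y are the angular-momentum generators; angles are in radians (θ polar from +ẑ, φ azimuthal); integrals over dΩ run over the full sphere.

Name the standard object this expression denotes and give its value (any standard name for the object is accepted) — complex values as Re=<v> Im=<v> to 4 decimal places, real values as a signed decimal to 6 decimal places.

This sum is the spherical-harmonic addition theorem: it equals the Legendre polynomial P_l(cos γ) of the angle γ between the two directions.
Summing Y*_{l m}(θ₁,φ₁)·Y_{l m}(θ₂,φ₂) over m ∈ [−5, 5]; prefactor 4π/(2·5+1) = 1.142397:
  m=-5: (-0.007794, 0.002357) × (-0.372129, 0.148809) = (0.002550, -0.002037)  (running Σ = (0.002550, -0.002037))
  m=-4: (0.004096, -0.051585) × (0.295418, 0.099209) = (0.006328, -0.014833)  (running Σ = (0.008877, -0.016869))
  m=-3: (0.170940, 0.083023) × (0.079616, 0.132099) = (0.002642, 0.029191)  (running Σ = (0.011520, 0.012322))
  m=-2: (-0.310683, 0.286991) × (0.051020, -0.312187) = (0.073744, 0.111633)  (running Σ = (0.085263, 0.123955))
  m=-1: (-0.169996, -0.434561) × (0.064007, -0.054395) = (-0.034519, -0.018568)  (running Σ = (0.050744, 0.105387))
  m=0: (-0.066166, -0.000000) × (-0.313144, 0.000000) = (0.020720, 0.000000)  (running Σ = (0.071464, 0.105387))
  m=1: (0.169996, -0.434561) × (-0.064007, -0.054395) = (-0.034519, 0.018568)  (running Σ = (0.036945, 0.123955))
  m=2: (-0.310683, -0.286991) × (0.051020, 0.312187) = (0.073744, -0.111633)  (running Σ = (0.110689, 0.012322))
  m=3: (-0.170940, 0.083023) × (-0.079616, 0.132099) = (0.002642, -0.029191)  (running Σ = (0.113331, -0.016869))
  m=4: (0.004096, 0.051585) × (0.295418, -0.099209) = (0.006328, 0.014833)  (running Σ = (0.119659, -0.002037))
  m=5: (0.007794, 0.002357) × (0.372129, 0.148809) = (0.002550, 0.002037)  (running Σ = (0.122208, -0.000000))
Total Σ_m = (0.122208, -0.000000). Multiply by 1.142397: (0.139610, -0.000000). P_5(cos γ) = 0.139610

Legendre polynomial (addition theorem), +0.139610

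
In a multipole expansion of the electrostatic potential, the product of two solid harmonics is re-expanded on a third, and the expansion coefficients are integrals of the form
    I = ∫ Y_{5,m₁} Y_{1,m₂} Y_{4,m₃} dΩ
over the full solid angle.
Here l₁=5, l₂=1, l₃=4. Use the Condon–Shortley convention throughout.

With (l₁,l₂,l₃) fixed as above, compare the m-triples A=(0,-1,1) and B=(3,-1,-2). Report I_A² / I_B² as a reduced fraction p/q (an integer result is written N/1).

Shared (l₁,l₂,l₃)=(5,1,4): N and (l;000)² cancel in I_A²/I_B².
A: Δ = 2!·8!·0!/11! = 1/495; Racah Σ t=0..0: t=0:+1/1440 = 1/1440; ⇒ 3j(5 1 4; 0 -1 1)² = 2/99, sgn -1
B: Δ = 2!·8!·0!/11! = 1/495; Racah Σ t=0..0: t=0:+1/2880 = 1/2880; ⇒ 3j(5 1 4; 3 -1 -2)² = 28/495, sgn +1
I_A²/I_B² = (2/99)/(28/495) = 5/14

5/14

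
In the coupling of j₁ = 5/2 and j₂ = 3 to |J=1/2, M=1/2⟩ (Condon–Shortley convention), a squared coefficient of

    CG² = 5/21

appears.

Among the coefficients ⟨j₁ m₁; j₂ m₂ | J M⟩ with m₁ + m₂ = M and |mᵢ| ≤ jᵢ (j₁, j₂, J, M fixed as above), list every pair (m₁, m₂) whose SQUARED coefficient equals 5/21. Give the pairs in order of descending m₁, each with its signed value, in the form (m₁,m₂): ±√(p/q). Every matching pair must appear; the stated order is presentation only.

(-3/2,2): +√(5/21)

Admissible pairs with m₁+m₂ = M = 1/2: (-5/2,3), (-3/2,2), (-1/2,1), (1/2,0), (3/2,-1), (5/2,-2)
  (m₁,m₂)=(5/2,-2): CG² = 1/21, CG = +√(1/21)
  (m₁,m₂)=(3/2,-1): CG² = 2/21, CG = −√(2/21)
  (m₁,m₂)=(1/2,0): CG² = 1/7, CG = +√(1/7)
  (m₁,m₂)=(-1/2,1): CG² = 4/21, CG = −√(4/21)
  (m₁,m₂)=(-3/2,2): CG² = 5/21, CG = +√(5/21)   ← matches the target
  (m₁,m₂)=(-5/2,3): CG² = 2/7, CG = −√(2/7)
Pairs with CG² = 5/21: (-3/2,2): +√(5/21)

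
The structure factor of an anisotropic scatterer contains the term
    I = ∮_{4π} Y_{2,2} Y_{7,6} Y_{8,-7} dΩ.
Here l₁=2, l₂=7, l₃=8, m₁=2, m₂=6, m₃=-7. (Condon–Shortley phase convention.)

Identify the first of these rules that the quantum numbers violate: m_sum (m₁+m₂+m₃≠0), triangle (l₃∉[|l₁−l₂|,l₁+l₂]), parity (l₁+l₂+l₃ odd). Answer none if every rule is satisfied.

m_sum

m₁+m₂+m₃ = 2 + 6 − 7 = 1  ✗
triangle: |2−7|=5 ≤ l₃=8 ≤ 2+7=9
parity: l₁+l₂+l₃ = 17 is odd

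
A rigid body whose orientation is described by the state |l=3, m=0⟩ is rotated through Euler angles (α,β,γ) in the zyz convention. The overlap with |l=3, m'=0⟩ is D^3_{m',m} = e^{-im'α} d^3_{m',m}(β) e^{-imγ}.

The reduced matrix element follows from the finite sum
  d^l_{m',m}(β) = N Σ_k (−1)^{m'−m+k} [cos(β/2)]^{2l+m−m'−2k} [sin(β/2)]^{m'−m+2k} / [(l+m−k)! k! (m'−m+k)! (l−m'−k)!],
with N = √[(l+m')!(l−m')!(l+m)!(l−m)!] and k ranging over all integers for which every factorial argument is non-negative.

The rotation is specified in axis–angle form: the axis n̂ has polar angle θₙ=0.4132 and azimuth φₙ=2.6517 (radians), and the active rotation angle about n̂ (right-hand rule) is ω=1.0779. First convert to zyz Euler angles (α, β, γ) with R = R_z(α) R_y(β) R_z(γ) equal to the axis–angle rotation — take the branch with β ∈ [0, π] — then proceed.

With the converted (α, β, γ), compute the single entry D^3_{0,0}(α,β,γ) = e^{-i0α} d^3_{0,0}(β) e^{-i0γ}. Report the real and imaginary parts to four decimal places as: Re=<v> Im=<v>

Re=0.5429 Im=0.0000

Axis–angle → zyz. n̂ = (sinθₙcosφₙ, sinθₙsinφₙ, cosθₙ) = (-0.354314, +0.188938, +0.915841), ω = 1.0779.
R = I cosω + sinω [n̂]ₓ + (1−cosω) n̂n̂ᵀ gives
  R = [+0.539316, -0.842092, -0.004503; +0.771557, +0.491986, +0.403298; -0.337399, -0.220979, +0.915058]
β = atan2(√(R₁₃²+R₂₃²), R₃₃) = 0.415146; α = atan2(R₂₃, R₁₃) mod 2π = 1.581961; γ = atan2(R₃₂, −R₃₁) mod 2π = 5.703339
D^3_{0,0}(1.5820,0.4151,5.7033) = e^{-i·0·1.5820}·d^3_{0,0}(0.4151)·e^{-i·0·5.7033}. Compute d first:
Half-angle: c=0.978534, s=0.206085. N=√(6·6·6·6)=36.000000
Admissible k: 0..3 (factorial args all ≥0)
  k=0: (−1)^0·36.0000/(36)·0.9785^6·0.2061^0 = +0.877921
  k=1: (−1)^1·36.0000/(4)·0.9785^4·0.2061^2 = -0.350462
  k=2: (−1)^2·36.0000/(4)·0.9785^2·0.2061^4 = +0.015545
  k=3: (−1)^3·36.0000/(36)·0.9785^0·0.2061^6 = -0.000077
d^3_{0,0}(0.4151) = +0.877921 -0.350462 +0.015545 -0.000077 = +0.542927
Phases: e^{-i·(0)·1.5820}=+1.000000+0.000000i, e^{-i·(0)·5.7033}=+1.000000+0.000000i ⇒ D=+0.542927+0.000000i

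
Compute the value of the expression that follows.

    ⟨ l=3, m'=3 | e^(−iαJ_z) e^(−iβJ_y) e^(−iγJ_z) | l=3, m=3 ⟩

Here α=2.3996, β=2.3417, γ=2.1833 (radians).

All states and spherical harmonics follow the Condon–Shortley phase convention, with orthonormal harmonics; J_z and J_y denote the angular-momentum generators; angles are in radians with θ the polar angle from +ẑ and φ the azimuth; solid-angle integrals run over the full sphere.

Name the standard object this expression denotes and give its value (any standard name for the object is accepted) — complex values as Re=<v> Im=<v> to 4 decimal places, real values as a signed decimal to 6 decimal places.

Wigner D-matrix element, Re=0.0013 Im=-0.0032

This is a Wigner D-matrix element — the rotation-matrix element ⟨l m'| R(α,β,γ) |l m⟩ in the angular-momentum basis.
D^3_{3,3}(2.3996,2.3417,2.1833) = e^{-i·3·2.3996}·d^3_{3,3}(2.3417)·e^{-i·3·2.1833}. Compute d first:
Half-angle: c=0.389369, s=0.921082. N=√(720·1·720·1)=720.000000
k: max(0,(3)−(3))=0 … min(3+(3),3−(3))=0
  k=0: (−1)^0·720.0000/(720)·0.3894^6·0.9211^0 = +0.003485
d^3_{3,3}(2.3417) = +0.003485
Phases: e^{-i·(3)·2.3996}=+0.609303-0.792937i, e^{-i·(3)·2.1833}=+0.964642-0.263564i ⇒ D=+0.001320-0.003225i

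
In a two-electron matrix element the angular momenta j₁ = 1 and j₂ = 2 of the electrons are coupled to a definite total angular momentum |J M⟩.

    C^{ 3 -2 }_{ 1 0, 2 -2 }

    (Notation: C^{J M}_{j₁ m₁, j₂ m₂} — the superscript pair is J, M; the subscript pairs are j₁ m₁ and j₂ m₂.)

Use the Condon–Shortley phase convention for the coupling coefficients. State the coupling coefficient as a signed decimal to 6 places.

triangle: 0!*2!*4!/7! = 48/5040
(j±m)!: 1!*1!*0!*4!*1!*5! = 2880
prefactor² = (2J+1)*Δ*N² = 192
  k=0: +1/(0!*0!*1!*0!*1!*4!) = 1/24
Σ = 1/24  ⇒  CG² = 192*(1/24)² = 1/3
CG = +√(1/3) = +0.577350

+√(1/3) ≈ +0.577350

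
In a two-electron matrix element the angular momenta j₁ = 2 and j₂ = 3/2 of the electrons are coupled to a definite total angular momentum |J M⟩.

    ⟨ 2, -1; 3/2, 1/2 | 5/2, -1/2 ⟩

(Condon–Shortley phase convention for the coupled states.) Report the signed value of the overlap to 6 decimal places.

triangle: 1!×3!×2!/7! = 12/5040
(j±m)!: 1!×3!×2!×1!×2!×3! = 144
prefactor² = (2J+1)×Δ×N² = 72/35
  k=0: +1/(0!×1!×3!×2!×0!×0!) = 1/12
  k=1: −1/(1!×0!×2!×1!×1!×1!) = -1/2
Σ = -5/12  ⇒  CG² = 72/35×(-5/12)² = 5/14
CG = −√(5/14) = -0.597614

-0.597614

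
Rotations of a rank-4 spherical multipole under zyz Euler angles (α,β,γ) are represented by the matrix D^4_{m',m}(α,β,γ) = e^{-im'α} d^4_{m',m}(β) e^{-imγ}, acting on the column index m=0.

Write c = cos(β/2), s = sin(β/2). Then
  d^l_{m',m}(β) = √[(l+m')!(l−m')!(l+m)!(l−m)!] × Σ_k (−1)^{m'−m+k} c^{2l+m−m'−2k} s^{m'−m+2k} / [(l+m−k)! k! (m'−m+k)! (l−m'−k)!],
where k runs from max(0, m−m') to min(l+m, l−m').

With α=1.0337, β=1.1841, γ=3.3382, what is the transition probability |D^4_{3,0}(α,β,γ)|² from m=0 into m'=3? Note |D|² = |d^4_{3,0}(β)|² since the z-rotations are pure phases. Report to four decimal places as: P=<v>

Split into d^4_{3,0}(β=1.1841) × two z-phases.
With c≡cos(β/2)=0.829798 and s≡sin(β/2)=0.558063, N=[5040·1·24·24]^{1/2}=1703.830978
k: max(0,(0)−(3))=0 … min(4+(0),4−(3))=1
  k=0: (−1)^3·1703.8310/(144)·0.8298^5·0.5581^3 = -0.809054
  k=1: (−1)^4·1703.8310/(144)·0.8298^3·0.5581^5 = +0.365931
d^4_{3,0}(1.1841) = -0.809054 +0.365931 = -0.443123
|D^4_{3,0}|² = |d^4_{3,0}(β)|² = (-0.443123)² = 0.196358 (the z-rotation phases have unit modulus)

P=0.1964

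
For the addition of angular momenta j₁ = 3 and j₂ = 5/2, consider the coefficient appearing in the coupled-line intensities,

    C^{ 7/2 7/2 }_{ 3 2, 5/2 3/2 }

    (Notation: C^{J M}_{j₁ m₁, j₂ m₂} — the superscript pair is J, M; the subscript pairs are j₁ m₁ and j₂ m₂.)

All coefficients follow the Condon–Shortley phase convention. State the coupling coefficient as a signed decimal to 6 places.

j₁+j₂−J=2  J+j₁−j₂=4  J−j₁+j₂=3  j₁+j₂+J+1=10
(j₁±m₁, j₂±m₂, J±M) = (5,1,4,1,7,0)
P² = 9216
sum k=1..1:
  [1] −1/144 = -1/144
S = -1/144
C² = P²·S² = 4/9 ; C = -0.666667

−√(4/9) ≈ -0.666667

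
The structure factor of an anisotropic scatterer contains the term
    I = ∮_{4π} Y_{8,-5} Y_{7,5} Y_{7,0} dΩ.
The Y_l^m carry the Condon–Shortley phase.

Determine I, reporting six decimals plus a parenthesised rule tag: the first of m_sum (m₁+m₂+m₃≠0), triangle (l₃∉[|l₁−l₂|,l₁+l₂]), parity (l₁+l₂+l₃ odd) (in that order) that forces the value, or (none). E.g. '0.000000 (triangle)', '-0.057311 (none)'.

m-sum 0 ✓  L=22 even ✓  1≤7≤15 ✓
Π(2lᵢ+1) = 17×15×15 = 3825
triangle coeff Δ(8,7,7) = 1/22086194130
Σ_t [1,7]: t=1:−1/18289152000 t=2:+1/248832000 t=3:−1/24883200 t=4:+1/11943936 t=5:−1/24883200 t=6:+1/248832000 t=7:−1/18289152000 = 11/975421440
(3j)²=1750/289731 [(8 7 7; 0 0 0)], sign=-1
Σ_t [6,8]: t=6:+1/5225472000 t=7:−1/870912000 t=8:+1/1393459200 = -1/4180377600
(3j)²=35/14858 [(8 7 7; -5 5 0)], sign=+1
⇒ 4πI² = 2296875/42204149
I = (-1)√(2296875/42204149/(4π)) = -0.06580913
No selection rule forces the value: the integral is nonzero (none).

-0.065809 (none)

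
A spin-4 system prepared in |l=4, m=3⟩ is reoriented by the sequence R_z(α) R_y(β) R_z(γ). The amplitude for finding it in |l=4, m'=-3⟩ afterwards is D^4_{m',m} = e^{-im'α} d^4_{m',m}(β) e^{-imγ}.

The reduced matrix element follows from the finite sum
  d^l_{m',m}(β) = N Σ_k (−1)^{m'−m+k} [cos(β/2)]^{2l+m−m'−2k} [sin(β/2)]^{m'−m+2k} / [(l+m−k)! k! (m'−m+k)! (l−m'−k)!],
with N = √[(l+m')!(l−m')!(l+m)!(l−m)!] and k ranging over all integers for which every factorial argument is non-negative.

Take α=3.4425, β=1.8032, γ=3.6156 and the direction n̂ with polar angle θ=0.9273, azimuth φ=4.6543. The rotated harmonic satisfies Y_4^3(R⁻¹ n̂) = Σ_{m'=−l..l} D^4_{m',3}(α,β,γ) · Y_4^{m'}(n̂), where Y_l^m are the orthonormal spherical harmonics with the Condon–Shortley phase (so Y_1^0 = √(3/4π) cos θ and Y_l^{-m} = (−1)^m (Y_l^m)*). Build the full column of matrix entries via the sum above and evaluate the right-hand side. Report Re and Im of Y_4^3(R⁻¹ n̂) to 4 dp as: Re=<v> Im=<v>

Need the full column D^4_{m',3} for m'=−4..4 at α=3.4425, β=1.8032, γ=3.6156.
cos(β/2)=0.620356, sin(β/2)=0.784320
d^4_{-4,3}: single k=7 term ⇒ +0.320362;  D = -0.312752+0.069410i
d^4_{-3,3}: k∈[6..7] ⇒ +0.627106 -0.143202 = +0.483904;  D = +0.420110-0.240149i
d^4_{-2,3}: k∈[5..6] ⇒ +0.795382 -0.423799 = +0.371583;  D = -0.253445+0.271734i
d^4_{-1,3}: k∈[4..5] ⇒ +0.741407 -0.711072 = +0.030335;  D = +0.013186-0.027320i
d^4_{0,3}: k∈[3..4] ⇒ +0.524504 -0.838406 = -0.313902;  D = +0.046528-0.310434i
d^4_{1,3}: k∈[2..3] ⇒ +0.278293 -0.741407 = -0.463114;  D = +0.070183+0.457765i
d^4_{2,3}: k∈[1..2] ⇒ +0.103763 -0.497589 = -0.393825;  D = -0.172378-0.354096i
d^4_{3,3}: k∈[0..1] ⇒ +0.021934 -0.245432 = -0.223497;  D = +0.152989+0.162928i
d^4_{4,3}: single k=0 term ⇒ -0.078438;  D = -0.068227-0.038698i
Y_4^{m'}(θ=0.9273,φ=4.6543) and Σ D·Y over m':
  (-0.3128+0.0694i)·(+0.1764+0.0417i)  (+0.4201-0.2401i)·(+0.0667-0.3787i)  (-0.2534+0.2717i)·(-0.3232-0.0377i)  (+0.0132-0.0273i)·(+0.0063-0.1088i)  (+0.0465-0.3104i)·(-0.3453+0.0000i)  (+0.0702+0.4578i)·(-0.0063-0.1088i)  (-0.1724-0.3541i)·(-0.3232+0.0377i)  (+0.1530+0.1629i)·(-0.0667-0.3787i)  (-0.0682-0.0387i)·(+0.1764-0.0417i)
Y_4^3(R⁻¹ n̂) = +0.108512-0.123965i

Re=0.1085 Im=-0.1240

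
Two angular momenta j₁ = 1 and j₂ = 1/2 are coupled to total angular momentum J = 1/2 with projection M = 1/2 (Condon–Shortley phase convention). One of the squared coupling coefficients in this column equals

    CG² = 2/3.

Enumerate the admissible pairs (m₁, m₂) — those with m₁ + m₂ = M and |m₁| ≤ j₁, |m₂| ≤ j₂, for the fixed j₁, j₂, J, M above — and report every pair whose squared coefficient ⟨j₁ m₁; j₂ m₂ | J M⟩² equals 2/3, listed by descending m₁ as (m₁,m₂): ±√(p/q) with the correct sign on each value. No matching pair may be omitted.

(1,-1/2): +√(2/3)

Admissible pairs with m₁+m₂ = M = 1/2: (0,1/2), (1,-1/2)
  (m₁,m₂)=(1,-1/2): CG² = 2/3, CG = +√(2/3)   ← matches the target
  (m₁,m₂)=(0,1/2): CG² = 1/3, CG = −√(1/3)
Pairs with CG² = 2/3: (1,-1/2): +√(2/3)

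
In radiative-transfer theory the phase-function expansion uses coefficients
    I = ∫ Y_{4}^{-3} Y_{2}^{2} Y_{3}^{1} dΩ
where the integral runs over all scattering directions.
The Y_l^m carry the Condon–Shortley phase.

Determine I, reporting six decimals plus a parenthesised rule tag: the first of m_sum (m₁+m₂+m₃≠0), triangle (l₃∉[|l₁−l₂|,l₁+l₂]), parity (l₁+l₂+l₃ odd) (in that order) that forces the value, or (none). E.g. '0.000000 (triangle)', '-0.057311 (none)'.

l₁+l₂+l₃=9 is odd: 3j(l;000)=0 ⇒ I=0

0.000000 (parity)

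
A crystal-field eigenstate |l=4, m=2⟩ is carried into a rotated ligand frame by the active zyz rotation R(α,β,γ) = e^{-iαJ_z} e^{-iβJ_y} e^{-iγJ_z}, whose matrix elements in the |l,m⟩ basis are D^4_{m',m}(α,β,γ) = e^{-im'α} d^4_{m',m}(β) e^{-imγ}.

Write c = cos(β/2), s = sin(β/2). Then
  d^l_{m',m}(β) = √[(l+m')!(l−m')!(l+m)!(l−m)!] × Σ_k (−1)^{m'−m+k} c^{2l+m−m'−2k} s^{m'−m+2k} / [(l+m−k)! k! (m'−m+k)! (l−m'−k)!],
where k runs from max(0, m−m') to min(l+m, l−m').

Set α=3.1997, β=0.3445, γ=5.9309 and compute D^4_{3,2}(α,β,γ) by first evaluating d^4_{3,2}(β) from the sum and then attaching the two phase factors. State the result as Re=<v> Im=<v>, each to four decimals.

Re=0.4532 Im=0.2657

First d^4_{3,2}(β=0.3445), then the phase factors e^{-i(3)α} and e^{-i(2)γ}:
Half-angle: c=0.985202, s=0.171399. N=√(5040·1·720·2)=2693.993318
The bounds max(0,m−m')=0 and min(l+m,l−m')=1 give 2 terms
  k=0: (−1)^1·2693.9933/(720)·0.9852^7·0.1714^1 = -0.577762
  k=1: (−1)^2·2693.9933/(240)·0.9852^5·0.1714^3 = +0.052461
d^4_{3,2}(0.3445) = -0.577762 +0.052461 = -0.525301
D = (-0.984844+0.173440i)·(-0.525301)·(+0.761890+0.647707i) = +0.453168+0.265670i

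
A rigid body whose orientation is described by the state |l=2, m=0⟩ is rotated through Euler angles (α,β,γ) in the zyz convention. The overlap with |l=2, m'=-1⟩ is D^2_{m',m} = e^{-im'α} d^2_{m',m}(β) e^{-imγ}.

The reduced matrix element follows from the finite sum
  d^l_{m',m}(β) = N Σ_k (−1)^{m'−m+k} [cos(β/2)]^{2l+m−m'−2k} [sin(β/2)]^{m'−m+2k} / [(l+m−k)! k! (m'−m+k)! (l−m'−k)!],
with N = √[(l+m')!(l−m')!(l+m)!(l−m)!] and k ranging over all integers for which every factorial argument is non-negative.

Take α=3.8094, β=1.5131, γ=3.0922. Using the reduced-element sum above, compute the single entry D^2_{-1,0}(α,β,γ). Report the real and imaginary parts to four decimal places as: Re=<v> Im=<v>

First d^2_{-1,0}(β=1.5131), then the phase factors e^{-i(-1)α} and e^{-i(0)γ}:
With c≡cos(β/2)=0.727208 and s≡sin(β/2)=0.686417, N=[1·6·2·2]^{1/2}=4.898979
Admissible k: 1..2 (factorial args all ≥0)
  k=1: (−1)^0·4.8990/(2)·0.7272^3·0.6864^1 = +0.646607
  k=2: (−1)^1·4.8990/(2)·0.7272^1·0.6864^3 = -0.576100
d^2_{-1,0}(1.5131) = +0.646607 -0.576100 = +0.070507
Attach z-rotation phases: D = e^{-i(-1)(3.8094)}·(+0.070507)·e^{-i(0)(3.0922)} = -0.055360-0.043662i

Re=-0.0554 Im=-0.0437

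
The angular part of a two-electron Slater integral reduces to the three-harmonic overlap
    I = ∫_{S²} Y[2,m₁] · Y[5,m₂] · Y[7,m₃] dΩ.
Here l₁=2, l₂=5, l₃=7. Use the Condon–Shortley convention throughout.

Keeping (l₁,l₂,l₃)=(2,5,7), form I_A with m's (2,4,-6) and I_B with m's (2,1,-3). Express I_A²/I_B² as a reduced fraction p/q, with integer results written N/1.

143/42

Same 2,5,7: normalisation and zero-m 3j drop out of the ratio.
A: Δ: 0! 4! 10! / 15! → 1/15015; sum: t=0:+1/8709120 = 1/8709120; 3j²(2 5 7; 2 4 -6) = Δ·Π!·Σ² = 1/21  (sign -1)
B: Δ: 0! 4! 10! / 15! → 1/15015; sum: t=0:+1/414720 = 1/414720; 3j²(2 5 7; 2 1 -3) = Δ·Π!·Σ² = 2/143  (sign +1)
I_A²/I_B² = (1/21)/(2/143) = 143/42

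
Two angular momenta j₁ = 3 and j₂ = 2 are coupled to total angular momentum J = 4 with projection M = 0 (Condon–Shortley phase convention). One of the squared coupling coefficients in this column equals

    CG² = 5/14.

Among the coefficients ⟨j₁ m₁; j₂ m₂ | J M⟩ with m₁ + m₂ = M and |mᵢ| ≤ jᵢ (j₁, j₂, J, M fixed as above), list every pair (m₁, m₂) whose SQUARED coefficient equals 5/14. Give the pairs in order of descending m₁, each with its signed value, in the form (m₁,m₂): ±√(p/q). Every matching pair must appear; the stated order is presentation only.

(1,-1): +√(5/14); (-1,1): −√(5/14)

Admissible pairs with m₁+m₂ = M = 0: (-2,2), (-1,1), (0,0), (1,-1), (2,-2)
  (m₁,m₂)=(2,-2): CG² = 1/7, CG = +√(1/7)
  (m₁,m₂)=(1,-1): CG² = 5/14, CG = +√(5/14)   ← matches the target
  (m₁,m₂)=(0,0): CG² = 0/1, CG = 0
  (m₁,m₂)=(-1,1): CG² = 5/14, CG = −√(5/14)   ← matches the target
  (m₁,m₂)=(-2,2): CG² = 1/7, CG = −√(1/7)
Pairs with CG² = 5/14: (1,-1): +√(5/14); (-1,1): −√(5/14)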